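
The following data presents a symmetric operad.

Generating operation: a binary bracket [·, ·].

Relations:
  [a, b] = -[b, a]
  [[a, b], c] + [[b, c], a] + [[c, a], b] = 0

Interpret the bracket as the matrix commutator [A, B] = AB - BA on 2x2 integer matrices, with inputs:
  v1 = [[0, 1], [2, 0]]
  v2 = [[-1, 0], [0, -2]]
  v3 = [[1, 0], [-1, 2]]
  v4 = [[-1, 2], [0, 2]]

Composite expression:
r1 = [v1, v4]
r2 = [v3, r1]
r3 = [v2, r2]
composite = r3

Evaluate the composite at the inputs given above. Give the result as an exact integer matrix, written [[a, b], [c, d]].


[[0, -3], [-2, 0]]

[v1, v4] = [[-4, 3], [-6, 4]]
[v3, [v1, v4]] = [[3, -3], [2, -3]]
[v2, [v3, [v1, v4]]] = [[0, -3], [-2, 0]]


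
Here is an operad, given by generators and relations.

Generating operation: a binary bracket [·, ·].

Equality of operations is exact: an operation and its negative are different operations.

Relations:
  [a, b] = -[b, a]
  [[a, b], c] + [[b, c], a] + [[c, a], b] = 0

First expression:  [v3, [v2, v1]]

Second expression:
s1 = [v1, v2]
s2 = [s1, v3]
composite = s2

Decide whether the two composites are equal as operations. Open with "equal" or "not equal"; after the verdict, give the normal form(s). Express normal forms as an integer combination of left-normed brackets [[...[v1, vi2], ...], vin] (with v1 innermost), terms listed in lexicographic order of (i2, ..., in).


Normal form of the first expression: [[v1, v2], v3]
Normal form of the second expression: [[v1, v2], v3]
The normal forms match — equal.

equal — both sides give [[v1, v2], v3]


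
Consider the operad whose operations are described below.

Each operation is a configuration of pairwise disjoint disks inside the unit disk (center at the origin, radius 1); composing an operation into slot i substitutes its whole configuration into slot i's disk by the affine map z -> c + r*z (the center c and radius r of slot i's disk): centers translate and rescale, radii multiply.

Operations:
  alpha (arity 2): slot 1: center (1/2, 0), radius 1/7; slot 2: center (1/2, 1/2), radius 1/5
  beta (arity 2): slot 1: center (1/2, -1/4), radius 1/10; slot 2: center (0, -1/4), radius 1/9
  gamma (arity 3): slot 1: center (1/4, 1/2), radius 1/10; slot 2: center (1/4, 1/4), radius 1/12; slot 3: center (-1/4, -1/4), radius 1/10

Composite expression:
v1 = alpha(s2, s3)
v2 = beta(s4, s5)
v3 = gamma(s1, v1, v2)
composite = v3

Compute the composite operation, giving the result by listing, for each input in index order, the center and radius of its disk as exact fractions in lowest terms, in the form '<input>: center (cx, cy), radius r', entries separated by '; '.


s1: center (1/4, 1/2), radius 1/10; s2: center (7/24, 1/4), radius 1/84; s3: center (7/24, 7/24), radius 1/60; s4: center (-1/5, -11/40), radius 1/100; s5: center (-1/4, -11/40), radius 1/90

Only the slot chain above each s matters under gamma; compose those maps.
s1 passes through 1 substitution, ending at center (1/4, 1/2), radius 1/10
s2 passes through 2 substitutions, ending at center (7/24, 1/4), radius 1/84
s3 passes through 2 substitutions, ending at center (7/24, 7/24), radius 1/60
s4 passes through 2 substitutions, ending at center (-1/5, -11/40), radius 1/100
s5 passes through 2 substitutions, ending at center (-1/4, -11/40), radius 1/90


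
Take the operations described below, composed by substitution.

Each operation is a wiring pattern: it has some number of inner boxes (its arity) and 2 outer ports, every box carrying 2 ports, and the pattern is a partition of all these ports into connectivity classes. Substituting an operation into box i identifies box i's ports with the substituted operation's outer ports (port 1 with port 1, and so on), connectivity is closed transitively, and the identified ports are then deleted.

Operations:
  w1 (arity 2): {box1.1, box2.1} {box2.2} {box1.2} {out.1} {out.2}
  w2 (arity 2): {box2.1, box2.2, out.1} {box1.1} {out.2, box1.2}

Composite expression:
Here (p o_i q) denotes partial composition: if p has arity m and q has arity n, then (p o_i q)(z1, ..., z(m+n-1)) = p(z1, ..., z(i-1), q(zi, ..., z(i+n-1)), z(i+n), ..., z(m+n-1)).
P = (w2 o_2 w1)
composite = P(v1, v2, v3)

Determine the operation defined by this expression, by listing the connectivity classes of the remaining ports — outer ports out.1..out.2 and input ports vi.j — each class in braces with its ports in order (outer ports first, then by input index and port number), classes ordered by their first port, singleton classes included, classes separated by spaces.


{out.1} {out.2, v1.2} {v1.1} {v2.1, v3.1} {v2.2} {v3.2}

Two ports join when wires chain via w2-identified ports.
through w1, on inputs (v2, v3): {out.1} {out.2} {v2.1, v3.1} {v2.2} {v3.2} (out.j = stage outer ports)
through w2, on inputs (v1, v2, v3): {out.1} {out.2, v1.2} {v1.1} {v2.1, v3.1} {v2.2} {v3.2} (out.j = stage outer ports)


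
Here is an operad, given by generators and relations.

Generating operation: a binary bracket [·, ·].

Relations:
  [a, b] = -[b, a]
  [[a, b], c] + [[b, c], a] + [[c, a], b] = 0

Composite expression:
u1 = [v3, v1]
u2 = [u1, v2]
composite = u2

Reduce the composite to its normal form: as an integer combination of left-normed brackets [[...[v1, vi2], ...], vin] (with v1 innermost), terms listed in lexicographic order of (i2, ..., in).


-[[v1, v3], v2]

Expand each bracket as ab - ba; the v1-initial words give the coefficients.
Composite bracket: [[v3, v1], v2]
Expanding via [a, b] = ab - ba: 4 signed words (2^2 = 4).
Collect the words opening with v1:
  word v1v3v2 has sign -1, contributing -[[v1, v3], v2]


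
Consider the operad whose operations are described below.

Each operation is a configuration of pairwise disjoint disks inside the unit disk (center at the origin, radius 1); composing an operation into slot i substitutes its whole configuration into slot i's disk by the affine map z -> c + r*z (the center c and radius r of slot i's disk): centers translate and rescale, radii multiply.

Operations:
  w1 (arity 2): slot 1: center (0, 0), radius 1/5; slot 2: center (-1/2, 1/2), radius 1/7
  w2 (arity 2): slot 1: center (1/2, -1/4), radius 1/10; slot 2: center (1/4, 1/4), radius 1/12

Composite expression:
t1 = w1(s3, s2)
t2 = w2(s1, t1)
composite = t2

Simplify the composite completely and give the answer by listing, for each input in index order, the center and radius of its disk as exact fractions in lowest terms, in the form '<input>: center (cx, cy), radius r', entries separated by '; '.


s1: center (1/2, -1/4), radius 1/10; s2: center (5/24, 7/24), radius 1/84; s3: center (1/4, 1/4), radius 1/60

Affine substitution under w2: radii multiply and s-centers shift.
tracing s1 down its 1-map path: center (1/2, -1/4), radius 1/10
tracing s3 down its 2-map path: center (1/4, 1/4), radius 1/60
tracing s2 down its 2-map path: center (5/24, 7/24), radius 1/84


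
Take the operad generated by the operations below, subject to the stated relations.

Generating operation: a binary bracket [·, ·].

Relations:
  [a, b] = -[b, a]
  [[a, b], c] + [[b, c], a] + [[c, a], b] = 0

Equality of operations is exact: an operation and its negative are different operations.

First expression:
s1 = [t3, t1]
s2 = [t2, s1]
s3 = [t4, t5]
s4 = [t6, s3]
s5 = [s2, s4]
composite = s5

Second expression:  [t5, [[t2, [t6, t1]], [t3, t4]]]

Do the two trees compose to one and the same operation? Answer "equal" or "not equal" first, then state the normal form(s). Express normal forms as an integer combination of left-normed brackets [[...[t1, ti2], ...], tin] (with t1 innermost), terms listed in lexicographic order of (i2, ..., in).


not equal; the first gives -[[[[[t1, t3], t2], t4], t5], t6] + [[[[[t1, t3], t2], t5], t4], t6] + [[[[[t1, t3], t2], t6], t4], t5] - [[[[[t1, t3], t2], t6], t5], t4] and the second -[[[[[t1, t6], t2], t3], t4], t5] + [[[[[t1, t6], t2], t4], t3], t5]


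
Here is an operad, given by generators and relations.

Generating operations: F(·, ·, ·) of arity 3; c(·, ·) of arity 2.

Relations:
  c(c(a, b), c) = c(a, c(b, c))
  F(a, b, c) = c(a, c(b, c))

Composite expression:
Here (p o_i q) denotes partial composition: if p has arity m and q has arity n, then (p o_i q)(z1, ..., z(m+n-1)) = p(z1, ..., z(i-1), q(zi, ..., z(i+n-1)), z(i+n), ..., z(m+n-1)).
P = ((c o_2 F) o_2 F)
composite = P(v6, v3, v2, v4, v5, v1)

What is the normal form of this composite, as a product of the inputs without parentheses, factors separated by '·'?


v6 · v3 · v2 · v4 · v5 · v1

Key point: c is associative — brackets drop, the v-order remains.
F(v3, v2, v4) flattens to v3 · v2 · v4
F(F(v3, v2, v4), v5, v1) flattens to v3 · v2 · v4 · v5 · v1
c(v6, F(F(v3, v2, v4), v5, v1)) flattens to v6 · v3 · v2 · v4 · v5 · v1


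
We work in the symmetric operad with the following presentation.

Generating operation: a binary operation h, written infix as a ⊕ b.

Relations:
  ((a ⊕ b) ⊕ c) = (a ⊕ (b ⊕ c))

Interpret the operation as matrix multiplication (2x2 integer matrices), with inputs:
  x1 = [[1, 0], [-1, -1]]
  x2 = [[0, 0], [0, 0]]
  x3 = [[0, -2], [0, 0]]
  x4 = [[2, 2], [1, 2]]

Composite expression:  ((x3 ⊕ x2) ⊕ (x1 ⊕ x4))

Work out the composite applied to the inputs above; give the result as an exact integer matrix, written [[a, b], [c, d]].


[[0, 0], [0, 0]]

(x3 ⊕ x2) = [[0, 0], [0, 0]]
(x1 ⊕ x4) = [[2, 2], [-3, -4]]
((x3 ⊕ x2) ⊕ (x1 ⊕ x4)) = [[0, 0], [0, 0]]


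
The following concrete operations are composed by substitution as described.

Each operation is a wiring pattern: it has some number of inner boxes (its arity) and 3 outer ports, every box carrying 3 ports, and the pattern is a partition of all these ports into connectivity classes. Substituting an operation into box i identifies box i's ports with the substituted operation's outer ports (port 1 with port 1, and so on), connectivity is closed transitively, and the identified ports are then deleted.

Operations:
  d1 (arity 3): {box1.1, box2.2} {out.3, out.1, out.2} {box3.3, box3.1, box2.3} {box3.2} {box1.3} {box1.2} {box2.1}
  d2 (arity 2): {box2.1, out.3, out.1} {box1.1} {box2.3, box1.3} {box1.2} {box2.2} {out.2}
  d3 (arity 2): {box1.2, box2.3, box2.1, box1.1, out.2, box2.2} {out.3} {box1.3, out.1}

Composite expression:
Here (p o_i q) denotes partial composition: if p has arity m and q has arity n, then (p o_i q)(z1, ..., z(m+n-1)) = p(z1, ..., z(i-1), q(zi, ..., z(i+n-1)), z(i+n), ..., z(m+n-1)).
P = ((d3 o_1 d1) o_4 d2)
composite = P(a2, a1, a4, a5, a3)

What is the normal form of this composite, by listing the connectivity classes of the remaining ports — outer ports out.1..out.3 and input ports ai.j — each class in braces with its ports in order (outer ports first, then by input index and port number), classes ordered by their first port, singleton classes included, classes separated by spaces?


{out.1, out.2, a3.1} {out.3} {a1.1} {a1.2, a2.1} {a1.3, a4.1, a4.3} {a2.2} {a2.3} {a3.2} {a3.3, a5.3} {a4.2} {a5.1} {a5.2}

Connectivity passes through glued d3-boundaries; trace each wire chain.
the subtree at d1 composes to {out.1, out.2, out.3} {a1.1} {a1.2, a2.1} {a1.3, a4.1, a4.3} {a2.2} {a2.3} {a4.2} on (a2, a1, a4); out.j = own outer ports
the subtree at d2 composes to {out.1, out.3, a3.1} {out.2} {a3.2} {a3.3, a5.3} {a5.1} {a5.2} on (a5, a3); out.j = own outer ports
the subtree at d3 composes to {out.1, out.2, a3.1} {out.3} {a1.1} {a1.2, a2.1} {a1.3, a4.1, a4.3} {a2.2} {a2.3} {a3.2} {a3.3, a5.3} {a4.2} {a5.1} {a5.2} on (a2, a1, a4, a5, a3); out.j = own outer ports


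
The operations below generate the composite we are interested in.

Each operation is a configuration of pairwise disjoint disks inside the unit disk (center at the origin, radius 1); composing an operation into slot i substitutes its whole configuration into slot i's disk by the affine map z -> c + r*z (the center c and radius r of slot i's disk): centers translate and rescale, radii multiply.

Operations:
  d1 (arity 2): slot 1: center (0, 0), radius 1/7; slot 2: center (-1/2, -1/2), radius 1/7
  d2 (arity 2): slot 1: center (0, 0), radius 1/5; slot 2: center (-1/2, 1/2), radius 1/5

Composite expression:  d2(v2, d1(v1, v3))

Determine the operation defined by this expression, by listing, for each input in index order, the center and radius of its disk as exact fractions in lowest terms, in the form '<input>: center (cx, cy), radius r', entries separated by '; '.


v1: center (-1/2, 1/2), radius 1/35; v2: center (0, 0), radius 1/5; v3: center (-3/5, 2/5), radius 1/35

Below d2, radii multiply path by path; the v-disk centers shift.
tracing v2 down its 1-map path: center (0, 0), radius 1/5
tracing v1 down its 2-map path: center (-1/2, 1/2), radius 1/35
tracing v3 down its 2-map path: center (-3/5, 2/5), radius 1/35


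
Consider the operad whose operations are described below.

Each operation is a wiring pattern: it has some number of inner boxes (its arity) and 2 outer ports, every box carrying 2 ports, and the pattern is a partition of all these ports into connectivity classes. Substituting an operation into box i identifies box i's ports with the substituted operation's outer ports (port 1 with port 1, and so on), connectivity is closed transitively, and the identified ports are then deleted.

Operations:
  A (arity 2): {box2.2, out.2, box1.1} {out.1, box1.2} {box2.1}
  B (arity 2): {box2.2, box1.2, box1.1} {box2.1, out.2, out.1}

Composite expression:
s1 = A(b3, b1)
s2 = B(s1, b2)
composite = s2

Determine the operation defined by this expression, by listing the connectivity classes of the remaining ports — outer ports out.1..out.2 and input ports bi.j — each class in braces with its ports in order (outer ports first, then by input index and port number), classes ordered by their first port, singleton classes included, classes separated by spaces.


{out.1, out.2, b2.1} {b1.1} {b1.2, b2.2, b3.1, b3.2}

Two ports join when wires chain via B-identified ports.
composing A on (b3, b1), with out.j its own outer ports: {out.1, b3.2} {out.2, b1.2, b3.1} {b1.1}
composing B on (b3, b1, b2), with out.j its own outer ports: {out.1, out.2, b2.1} {b1.1} {b1.2, b2.2, b3.1, b3.2}


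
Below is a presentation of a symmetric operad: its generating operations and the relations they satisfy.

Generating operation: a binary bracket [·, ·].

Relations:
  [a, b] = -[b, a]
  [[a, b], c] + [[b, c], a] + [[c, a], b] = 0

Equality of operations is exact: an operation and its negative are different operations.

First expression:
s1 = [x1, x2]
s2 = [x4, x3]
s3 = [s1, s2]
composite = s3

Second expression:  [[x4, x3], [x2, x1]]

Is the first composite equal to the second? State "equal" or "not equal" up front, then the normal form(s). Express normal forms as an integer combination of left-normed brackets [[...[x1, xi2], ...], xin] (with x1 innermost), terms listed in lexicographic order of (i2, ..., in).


equal — both sides give -[[[x1, x2], x3], x4] + [[[x1, x2], x4], x3]


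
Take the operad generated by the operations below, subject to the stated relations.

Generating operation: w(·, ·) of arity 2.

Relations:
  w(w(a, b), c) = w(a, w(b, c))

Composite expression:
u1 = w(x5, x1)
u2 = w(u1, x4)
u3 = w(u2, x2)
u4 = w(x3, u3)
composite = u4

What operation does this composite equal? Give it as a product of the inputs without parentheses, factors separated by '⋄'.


x3 ⋄ x5 ⋄ x1 ⋄ x4 ⋄ x2

Key point: w is associative — brackets drop, the x-order remains.
w(x5, x1) linearizes to x5 ⋄ x1
w(w(x5, x1), x4) linearizes to x5 ⋄ x1 ⋄ x4
w(w(w(x5, x1), x4), x2) linearizes to x5 ⋄ x1 ⋄ x4 ⋄ x2
w(x3, w(w(w(x5, x1), x4), x2)) linearizes to x3 ⋄ x5 ⋄ x1 ⋄ x4 ⋄ x2


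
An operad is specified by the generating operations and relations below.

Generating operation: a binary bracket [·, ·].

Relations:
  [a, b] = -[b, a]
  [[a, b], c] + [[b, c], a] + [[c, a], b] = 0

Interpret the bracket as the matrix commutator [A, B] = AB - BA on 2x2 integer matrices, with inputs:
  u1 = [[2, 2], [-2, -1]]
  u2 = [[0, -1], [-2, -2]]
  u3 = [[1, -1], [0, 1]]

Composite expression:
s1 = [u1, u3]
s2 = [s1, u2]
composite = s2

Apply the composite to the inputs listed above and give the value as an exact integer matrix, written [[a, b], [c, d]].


[u1, u3] = [[-2, -3], [0, 2]]
[[u1, u3], u2] = [[6, 10], [-8, -6]]

[[6, 10], [-8, -6]]


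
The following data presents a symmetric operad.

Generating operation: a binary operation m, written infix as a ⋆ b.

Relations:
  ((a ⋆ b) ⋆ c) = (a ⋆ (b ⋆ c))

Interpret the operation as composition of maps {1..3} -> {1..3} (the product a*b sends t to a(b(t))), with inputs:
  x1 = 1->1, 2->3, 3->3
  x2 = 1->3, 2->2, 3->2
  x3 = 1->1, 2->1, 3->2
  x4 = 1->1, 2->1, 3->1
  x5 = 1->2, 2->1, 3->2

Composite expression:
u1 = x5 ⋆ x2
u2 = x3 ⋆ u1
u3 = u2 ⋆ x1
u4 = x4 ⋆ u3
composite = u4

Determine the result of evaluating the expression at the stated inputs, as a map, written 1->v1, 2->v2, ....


1->1, 2->1, 3->1

(x5 ⋆ x2) = 1->2, 2->1, 3->1
(x3 ⋆ (x5 ⋆ x2)) = 1->1, 2->1, 3->1
((x3 ⋆ (x5 ⋆ x2)) ⋆ x1) = 1->1, 2->1, 3->1
(x4 ⋆ ((x3 ⋆ (x5 ⋆ x2)) ⋆ x1)) = 1->1, 2->1, 3->1


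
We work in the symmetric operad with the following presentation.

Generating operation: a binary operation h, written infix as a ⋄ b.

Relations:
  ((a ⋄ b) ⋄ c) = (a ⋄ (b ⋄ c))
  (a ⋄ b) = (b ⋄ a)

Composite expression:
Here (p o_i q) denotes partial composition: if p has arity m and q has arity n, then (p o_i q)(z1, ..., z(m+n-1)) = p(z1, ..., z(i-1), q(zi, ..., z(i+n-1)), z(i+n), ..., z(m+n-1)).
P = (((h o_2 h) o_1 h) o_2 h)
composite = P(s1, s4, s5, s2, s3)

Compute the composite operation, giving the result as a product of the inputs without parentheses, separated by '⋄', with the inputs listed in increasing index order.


Both nesting and order wash out for h; what remains is which s's occur.
(s4 ⋄ s5) linearizes to s4 ⋄ s5
(s1 ⋄ (s4 ⋄ s5)) linearizes to s1 ⋄ s4 ⋄ s5
(s2 ⋄ s3) linearizes to s2 ⋄ s3
((s1 ⋄ (s4 ⋄ s5)) ⋄ (s2 ⋄ s3)) linearizes to s1 ⋄ s4 ⋄ s5 ⋄ s2 ⋄ s3
reordering the factors by index: s1 ⋄ s2 ⋄ s3 ⋄ s4 ⋄ s5

s1 ⋄ s2 ⋄ s3 ⋄ s4 ⋄ s5


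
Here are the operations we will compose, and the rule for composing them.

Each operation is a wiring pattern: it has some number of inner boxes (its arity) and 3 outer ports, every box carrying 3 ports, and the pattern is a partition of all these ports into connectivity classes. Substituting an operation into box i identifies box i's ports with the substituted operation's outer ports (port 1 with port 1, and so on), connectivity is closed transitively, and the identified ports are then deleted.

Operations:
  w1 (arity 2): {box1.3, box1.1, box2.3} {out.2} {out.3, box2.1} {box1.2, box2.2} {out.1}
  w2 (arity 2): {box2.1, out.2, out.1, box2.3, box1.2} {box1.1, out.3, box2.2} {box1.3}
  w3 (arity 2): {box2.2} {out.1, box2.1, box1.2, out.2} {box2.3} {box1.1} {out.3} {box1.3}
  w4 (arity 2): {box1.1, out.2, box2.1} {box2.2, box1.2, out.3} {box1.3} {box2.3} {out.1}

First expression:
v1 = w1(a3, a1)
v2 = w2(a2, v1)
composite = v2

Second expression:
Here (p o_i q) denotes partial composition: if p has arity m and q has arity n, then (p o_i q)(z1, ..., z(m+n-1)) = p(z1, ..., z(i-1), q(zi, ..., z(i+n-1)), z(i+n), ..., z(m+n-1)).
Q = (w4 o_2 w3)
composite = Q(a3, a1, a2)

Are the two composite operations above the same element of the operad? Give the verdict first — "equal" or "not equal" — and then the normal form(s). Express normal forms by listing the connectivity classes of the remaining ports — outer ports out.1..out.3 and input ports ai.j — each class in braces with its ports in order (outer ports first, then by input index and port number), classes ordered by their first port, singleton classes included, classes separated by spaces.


not equal: they reduce to {out.1, out.2, a1.1, a2.2} {out.3, a2.1} {a1.2, a3.2} {a1.3, a3.1, a3.3} {a2.3} and {out.1} {out.2, out.3, a1.2, a2.1, a3.1, a3.2} {a1.1} {a1.3} {a2.2} {a2.3} {a3.3}

Reducing the first expression gives {out.1, out.2, a1.1, a2.2} {out.3, a2.1} {a1.2, a3.2} {a1.3, a3.1, a3.3} {a2.3}
Reducing the second expression gives {out.1} {out.2, out.3, a1.2, a2.1, a3.1, a3.2} {a1.1} {a1.3} {a2.2} {a2.3} {a3.3}
They disagree, so not equal.


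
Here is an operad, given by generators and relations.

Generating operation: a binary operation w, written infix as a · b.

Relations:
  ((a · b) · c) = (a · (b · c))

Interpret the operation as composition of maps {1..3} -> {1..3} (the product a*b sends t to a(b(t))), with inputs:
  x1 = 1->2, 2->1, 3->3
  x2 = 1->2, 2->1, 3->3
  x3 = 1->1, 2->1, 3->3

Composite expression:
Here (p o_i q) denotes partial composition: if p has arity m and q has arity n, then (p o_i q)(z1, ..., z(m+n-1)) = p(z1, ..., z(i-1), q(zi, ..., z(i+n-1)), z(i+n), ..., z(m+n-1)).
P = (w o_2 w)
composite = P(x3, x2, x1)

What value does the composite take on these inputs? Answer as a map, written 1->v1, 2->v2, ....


(x2 · x1) = 1->1, 2->2, 3->3
(x3 · (x2 · x1)) = 1->1, 2->1, 3->3

1->1, 2->1, 3->3


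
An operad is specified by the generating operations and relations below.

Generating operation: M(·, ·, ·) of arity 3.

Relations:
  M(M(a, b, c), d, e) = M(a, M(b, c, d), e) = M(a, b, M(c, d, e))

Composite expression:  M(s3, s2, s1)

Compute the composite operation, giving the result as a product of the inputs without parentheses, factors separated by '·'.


s3 · s2 · s1

Key point: M is associative — brackets drop, the s-order remains.
M(s3, s2, s1) linearizes to s3 · s2 · s1


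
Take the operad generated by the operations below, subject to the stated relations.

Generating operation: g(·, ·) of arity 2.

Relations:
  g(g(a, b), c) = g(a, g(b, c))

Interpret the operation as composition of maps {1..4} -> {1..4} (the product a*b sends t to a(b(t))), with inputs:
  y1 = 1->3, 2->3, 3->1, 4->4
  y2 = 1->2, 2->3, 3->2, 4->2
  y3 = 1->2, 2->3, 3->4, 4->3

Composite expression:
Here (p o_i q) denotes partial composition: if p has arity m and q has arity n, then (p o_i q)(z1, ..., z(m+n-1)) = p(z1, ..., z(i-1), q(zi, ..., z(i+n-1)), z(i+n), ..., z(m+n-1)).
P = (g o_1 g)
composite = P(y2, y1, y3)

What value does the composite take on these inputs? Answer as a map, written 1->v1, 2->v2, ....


g(y2, y1) = 1->2, 2->2, 3->2, 4->2
g(g(y2, y1), y3) = 1->2, 2->2, 3->2, 4->2

1->2, 2->2, 3->2, 4->2


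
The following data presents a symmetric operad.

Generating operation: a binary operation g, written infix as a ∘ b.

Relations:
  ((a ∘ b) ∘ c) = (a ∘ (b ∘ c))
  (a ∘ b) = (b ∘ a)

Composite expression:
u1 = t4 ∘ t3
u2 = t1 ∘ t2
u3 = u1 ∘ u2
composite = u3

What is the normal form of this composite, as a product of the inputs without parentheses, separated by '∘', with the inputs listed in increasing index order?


t1 ∘ t2 ∘ t3 ∘ t4

Shape and order are irrelevant to g; the t-input set decides.
(t4 ∘ t3) reduces to t4 ∘ t3
(t1 ∘ t2) reduces to t1 ∘ t2
((t4 ∘ t3) ∘ (t1 ∘ t2)) reduces to t4 ∘ t3 ∘ t1 ∘ t2
rearranged into index order: t1 ∘ t2 ∘ t3 ∘ t4


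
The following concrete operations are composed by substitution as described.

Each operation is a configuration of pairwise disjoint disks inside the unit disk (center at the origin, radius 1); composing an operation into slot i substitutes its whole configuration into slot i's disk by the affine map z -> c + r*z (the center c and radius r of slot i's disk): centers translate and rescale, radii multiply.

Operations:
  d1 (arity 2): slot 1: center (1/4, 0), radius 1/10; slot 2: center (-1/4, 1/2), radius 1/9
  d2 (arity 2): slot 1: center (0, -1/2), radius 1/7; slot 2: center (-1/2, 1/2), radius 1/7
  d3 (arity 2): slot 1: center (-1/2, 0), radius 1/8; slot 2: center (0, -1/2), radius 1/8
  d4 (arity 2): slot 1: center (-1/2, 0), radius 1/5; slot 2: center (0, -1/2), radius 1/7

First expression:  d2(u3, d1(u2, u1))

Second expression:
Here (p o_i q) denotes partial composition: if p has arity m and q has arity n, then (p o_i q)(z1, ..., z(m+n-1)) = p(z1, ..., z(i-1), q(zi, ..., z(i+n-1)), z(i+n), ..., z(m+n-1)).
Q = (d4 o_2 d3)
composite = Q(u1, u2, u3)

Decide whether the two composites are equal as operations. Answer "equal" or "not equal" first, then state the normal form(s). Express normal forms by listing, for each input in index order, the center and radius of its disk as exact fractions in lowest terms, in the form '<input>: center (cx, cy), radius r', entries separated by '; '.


not equal; the first gives u1: center (-15/28, 4/7), radius 1/63; u2: center (-13/28, 1/2), radius 1/70; u3: center (0, -1/2), radius 1/7 and the second u1: center (-1/2, 0), radius 1/5; u2: center (-1/14, -1/2), radius 1/56; u3: center (0, -4/7), radius 1/56

The first expression, normalized: u1: center (-15/28, 4/7), radius 1/63; u2: center (-13/28, 1/2), radius 1/70; u3: center (0, -1/2), radius 1/7
The second expression, normalized: u1: center (-1/2, 0), radius 1/5; u2: center (-1/14, -1/2), radius 1/56; u3: center (0, -4/7), radius 1/56
Different reductions; not equal.


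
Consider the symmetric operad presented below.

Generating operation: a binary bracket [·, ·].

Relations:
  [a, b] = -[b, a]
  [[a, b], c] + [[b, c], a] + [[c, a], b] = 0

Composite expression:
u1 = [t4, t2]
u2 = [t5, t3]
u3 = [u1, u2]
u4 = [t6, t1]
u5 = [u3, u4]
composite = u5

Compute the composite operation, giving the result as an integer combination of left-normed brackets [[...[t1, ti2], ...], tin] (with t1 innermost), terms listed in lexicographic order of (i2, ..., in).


[[[[[t1, t6], t2], t4], t3], t5] - [[[[[t1, t6], t2], t4], t5], t3] - [[[[[t1, t6], t3], t5], t2], t4] + [[[[[t1, t6], t3], t5], t4], t2] - [[[[[t1, t6], t4], t2], t3], t5] + [[[[[t1, t6], t4], t2], t5], t3] + [[[[[t1, t6], t5], t3], t2], t4] - [[[[[t1, t6], t5], t3], t4], t2]

Expand each bracket as ab - ba; the t1-initial words give the coefficients.
Composite bracket: [[[t4, t2], [t5, t3]], [t6, t1]]
The bracket unfolds into 32 signed words via [a, b] = ab - ba (2^5 = 32).
Keep just the words that open with t1:
  word t1t6t2t4t3t5 has sign +1, contributing +[[[[[t1, t6], t2], t4], t3], t5]
  word t1t6t2t4t5t3 has sign -1, contributing -[[[[[t1, t6], t2], t4], t5], t3]
  word t1t6t3t5t2t4 has sign -1, contributing -[[[[[t1, t6], t3], t5], t2], t4]
  word t1t6t3t5t4t2 has sign +1, contributing +[[[[[t1, t6], t3], t5], t4], t2]
  word t1t6t4t2t3t5 has sign -1, contributing -[[[[[t1, t6], t4], t2], t3], t5]
  word t1t6t4t2t5t3 has sign +1, contributing +[[[[[t1, t6], t4], t2], t5], t3]
  word t1t6t5t3t2t4 has sign +1, contributing +[[[[[t1, t6], t5], t3], t2], t4]
  word t1t6t5t3t4t2 has sign -1, contributing -[[[[[t1, t6], t5], t3], t4], t2]


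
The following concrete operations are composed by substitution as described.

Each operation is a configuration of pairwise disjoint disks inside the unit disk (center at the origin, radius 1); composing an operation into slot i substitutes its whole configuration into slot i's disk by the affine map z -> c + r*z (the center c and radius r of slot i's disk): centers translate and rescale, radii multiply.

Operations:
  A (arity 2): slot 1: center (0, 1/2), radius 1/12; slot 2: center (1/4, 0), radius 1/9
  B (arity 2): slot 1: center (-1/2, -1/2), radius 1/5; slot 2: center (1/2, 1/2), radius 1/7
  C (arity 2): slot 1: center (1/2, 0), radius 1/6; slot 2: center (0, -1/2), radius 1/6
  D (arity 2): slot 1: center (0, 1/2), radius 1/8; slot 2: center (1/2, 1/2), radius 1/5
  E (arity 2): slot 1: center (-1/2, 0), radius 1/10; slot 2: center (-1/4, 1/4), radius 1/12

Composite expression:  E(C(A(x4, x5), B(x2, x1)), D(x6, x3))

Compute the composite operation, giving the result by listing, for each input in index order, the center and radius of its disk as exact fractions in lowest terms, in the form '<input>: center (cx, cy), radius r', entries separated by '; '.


x1: center (-59/120, -1/24), radius 1/420; x2: center (-61/120, -7/120), radius 1/300; x3: center (-5/24, 7/24), radius 1/60; x4: center (-9/20, 1/120), radius 1/720; x5: center (-107/240, 0), radius 1/540; x6: center (-1/4, 7/24), radius 1/96

Each x-disk chains the slot maps above it in E; radii multiply.
input x4: applying the 3 nested substitutions gives center (-9/20, 1/120), radius 1/720
input x5: applying the 3 nested substitutions gives center (-107/240, 0), radius 1/540
input x2: applying the 3 nested substitutions gives center (-61/120, -7/120), radius 1/300
input x1: applying the 3 nested substitutions gives center (-59/120, -1/24), radius 1/420
input x6: applying the 2 nested substitutions gives center (-1/4, 7/24), radius 1/96
input x3: applying the 2 nested substitutions gives center (-5/24, 7/24), radius 1/60


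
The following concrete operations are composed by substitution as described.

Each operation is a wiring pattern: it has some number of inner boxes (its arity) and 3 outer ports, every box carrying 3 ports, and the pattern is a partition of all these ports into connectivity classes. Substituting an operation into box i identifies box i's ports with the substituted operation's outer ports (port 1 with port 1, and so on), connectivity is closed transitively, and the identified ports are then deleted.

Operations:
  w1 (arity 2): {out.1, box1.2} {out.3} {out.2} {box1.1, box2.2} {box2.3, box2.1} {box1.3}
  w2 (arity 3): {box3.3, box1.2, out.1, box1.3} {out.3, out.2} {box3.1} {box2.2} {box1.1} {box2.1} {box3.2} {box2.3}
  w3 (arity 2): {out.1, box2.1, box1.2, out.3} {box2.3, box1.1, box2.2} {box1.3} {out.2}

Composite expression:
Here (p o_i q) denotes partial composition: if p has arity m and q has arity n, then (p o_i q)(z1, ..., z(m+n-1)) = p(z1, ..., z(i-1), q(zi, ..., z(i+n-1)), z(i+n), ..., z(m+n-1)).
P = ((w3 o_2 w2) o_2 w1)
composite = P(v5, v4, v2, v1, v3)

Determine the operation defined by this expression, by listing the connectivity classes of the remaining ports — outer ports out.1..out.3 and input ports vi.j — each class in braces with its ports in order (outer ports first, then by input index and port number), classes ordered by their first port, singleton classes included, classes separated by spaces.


{out.1, out.3, v3.3, v5.2} {out.2} {v1.1} {v1.2} {v1.3} {v2.1, v2.3} {v2.2, v4.1} {v3.1} {v3.2} {v4.2} {v4.3} {v5.1} {v5.3}

After gluing at w3, chains via deleted ports link the v-ports.
the subtree at w1 composes to {out.1, v4.2} {out.2} {out.3} {v2.1, v2.3} {v2.2, v4.1} {v4.3} on (v4, v2); out.j = own outer ports
the subtree at w2 composes to {out.1, v3.3} {out.2, out.3} {v1.1} {v1.2} {v1.3} {v2.1, v2.3} {v2.2, v4.1} {v3.1} {v3.2} {v4.2} {v4.3} on (v4, v2, v1, v3); out.j = own outer ports
the subtree at w3 composes to {out.1, out.3, v3.3, v5.2} {out.2} {v1.1} {v1.2} {v1.3} {v2.1, v2.3} {v2.2, v4.1} {v3.1} {v3.2} {v4.2} {v4.3} {v5.1} {v5.3} on (v5, v4, v2, v1, v3); out.j = own outer ports


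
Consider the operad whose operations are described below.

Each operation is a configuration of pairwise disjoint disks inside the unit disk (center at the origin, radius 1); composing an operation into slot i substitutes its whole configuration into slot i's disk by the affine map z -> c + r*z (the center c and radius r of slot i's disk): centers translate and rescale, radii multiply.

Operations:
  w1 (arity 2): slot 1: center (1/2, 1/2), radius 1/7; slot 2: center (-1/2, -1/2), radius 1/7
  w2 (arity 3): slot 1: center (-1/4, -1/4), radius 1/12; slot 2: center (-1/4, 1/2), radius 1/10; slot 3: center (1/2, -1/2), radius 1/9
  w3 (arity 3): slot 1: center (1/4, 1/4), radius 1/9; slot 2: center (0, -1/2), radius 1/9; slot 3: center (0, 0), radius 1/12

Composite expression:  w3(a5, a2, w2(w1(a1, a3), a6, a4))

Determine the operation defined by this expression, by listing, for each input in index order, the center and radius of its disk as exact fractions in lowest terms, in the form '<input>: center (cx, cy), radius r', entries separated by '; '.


a1: center (-5/288, -5/288), radius 1/1008; a2: center (0, -1/2), radius 1/9; a3: center (-7/288, -7/288), radius 1/1008; a4: center (1/24, -1/24), radius 1/108; a5: center (1/4, 1/4), radius 1/9; a6: center (-1/48, 1/24), radius 1/120

Only the slot chain above each a matters under w3; compose those maps.
tracing a5 down its 1-map path: center (1/4, 1/4), radius 1/9
tracing a2 down its 1-map path: center (0, -1/2), radius 1/9
tracing a1 down its 3-map path: center (-5/288, -5/288), radius 1/1008
tracing a3 down its 3-map path: center (-7/288, -7/288), radius 1/1008
tracing a6 down its 2-map path: center (-1/48, 1/24), radius 1/120
tracing a4 down its 2-map path: center (1/24, -1/24), radius 1/108


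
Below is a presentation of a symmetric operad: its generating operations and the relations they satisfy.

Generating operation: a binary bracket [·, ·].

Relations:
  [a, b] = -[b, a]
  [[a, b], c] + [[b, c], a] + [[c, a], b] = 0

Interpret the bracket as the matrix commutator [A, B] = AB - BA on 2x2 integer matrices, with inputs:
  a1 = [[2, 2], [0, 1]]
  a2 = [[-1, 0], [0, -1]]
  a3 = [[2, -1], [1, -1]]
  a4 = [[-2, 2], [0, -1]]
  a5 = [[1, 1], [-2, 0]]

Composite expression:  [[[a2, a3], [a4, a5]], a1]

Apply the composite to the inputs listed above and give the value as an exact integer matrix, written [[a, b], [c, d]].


[[0, 0], [0, 0]]

[a2, a3] = [[0, 0], [0, 0]]
[a4, a5] = [[-4, -3], [-2, 4]]
[[a2, a3], [a4, a5]] = [[0, 0], [0, 0]]
[[[a2, a3], [a4, a5]], a1] = [[0, 0], [0, 0]]


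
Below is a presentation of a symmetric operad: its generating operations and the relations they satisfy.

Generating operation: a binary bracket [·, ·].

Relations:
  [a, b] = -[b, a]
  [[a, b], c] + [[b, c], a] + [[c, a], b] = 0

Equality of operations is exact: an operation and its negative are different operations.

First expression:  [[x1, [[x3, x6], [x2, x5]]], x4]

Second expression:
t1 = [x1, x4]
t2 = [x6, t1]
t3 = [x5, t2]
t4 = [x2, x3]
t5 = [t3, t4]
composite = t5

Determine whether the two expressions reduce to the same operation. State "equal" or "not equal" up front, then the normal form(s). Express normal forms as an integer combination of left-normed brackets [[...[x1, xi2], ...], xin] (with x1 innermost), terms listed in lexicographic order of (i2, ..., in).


Normal form of the first expression: -[[[[[x1, x2], x5], x3], x6], x4] + [[[[[x1, x2], x5], x6], x3], x4] + [[[[[x1, x3], x6], x2], x5], x4] - [[[[[x1, x3], x6], x5], x2], x4] + [[[[[x1, x5], x2], x3], x6], x4] - [[[[[x1, x5], x2], x6], x3], x4] - [[[[[x1, x6], x3], x2], x5], x4] + [[[[[x1, x6], x3], x5], x2], x4]
Normal form of the second expression: [[[[[x1, x4], x6], x5], x2], x3] - [[[[[x1, x4], x6], x5], x3], x2]
The forms do not match — not equal.

not equal: they reduce to -[[[[[x1, x2], x5], x3], x6], x4] + [[[[[x1, x2], x5], x6], x3], x4] + [[[[[x1, x3], x6], x2], x5], x4] - [[[[[x1, x3], x6], x5], x2], x4] + [[[[[x1, x5], x2], x3], x6], x4] - [[[[[x1, x5], x2], x6], x3], x4] - [[[[[x1, x6], x3], x2], x5], x4] + [[[[[x1, x6], x3], x5], x2], x4] and [[[[[x1, x4], x6], x5], x2], x3] - [[[[[x1, x4], x6], x5], x3], x2]


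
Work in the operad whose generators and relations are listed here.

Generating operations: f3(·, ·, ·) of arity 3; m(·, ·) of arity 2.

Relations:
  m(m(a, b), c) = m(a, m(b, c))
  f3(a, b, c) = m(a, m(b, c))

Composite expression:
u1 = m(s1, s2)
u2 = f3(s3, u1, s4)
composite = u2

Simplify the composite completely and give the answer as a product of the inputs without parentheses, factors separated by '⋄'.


Key point: f3 is associative — brackets drop, the s-order remains.
m(s1, s2) spells out as s1 ⋄ s2
f3(s3, m(s1, s2), s4) spells out as s3 ⋄ s1 ⋄ s2 ⋄ s4

s3 ⋄ s1 ⋄ s2 ⋄ s4


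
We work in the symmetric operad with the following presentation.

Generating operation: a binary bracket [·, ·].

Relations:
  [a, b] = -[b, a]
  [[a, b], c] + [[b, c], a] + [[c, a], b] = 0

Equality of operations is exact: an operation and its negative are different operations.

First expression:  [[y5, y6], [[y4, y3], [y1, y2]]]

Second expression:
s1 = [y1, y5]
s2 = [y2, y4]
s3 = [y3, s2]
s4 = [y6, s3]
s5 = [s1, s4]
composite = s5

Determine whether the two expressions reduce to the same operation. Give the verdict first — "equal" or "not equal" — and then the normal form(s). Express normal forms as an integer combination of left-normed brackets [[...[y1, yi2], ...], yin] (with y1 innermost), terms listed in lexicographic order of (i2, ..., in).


The first expression reduces to -[[[[[y1, y2], y3], y4], y5], y6] + [[[[[y1, y2], y3], y4], y6], y5] + [[[[[y1, y2], y4], y3], y5], y6] - [[[[[y1, y2], y4], y3], y6], y5]
The second expression reduces to [[[[[y1, y5], y2], y4], y3], y6] - [[[[[y1, y5], y3], y2], y4], y6] + [[[[[y1, y5], y3], y4], y2], y6] - [[[[[y1, y5], y4], y2], y3], y6] - [[[[[y1, y5], y6], y2], y4], y3] + [[[[[y1, y5], y6], y3], y2], y4] - [[[[[y1, y5], y6], y3], y4], y2] + [[[[[y1, y5], y6], y4], y2], y3]
The forms do not match — not equal.

not equal; the first gives -[[[[[y1, y2], y3], y4], y5], y6] + [[[[[y1, y2], y3], y4], y6], y5] + [[[[[y1, y2], y4], y3], y5], y6] - [[[[[y1, y2], y4], y3], y6], y5] and the second [[[[[y1, y5], y2], y4], y3], y6] - [[[[[y1, y5], y3], y2], y4], y6] + [[[[[y1, y5], y3], y4], y2], y6] - [[[[[y1, y5], y4], y2], y3], y6] - [[[[[y1, y5], y6], y2], y4], y3] + [[[[[y1, y5], y6], y3], y2], y4] - [[[[[y1, y5], y6], y3], y4], y2] + [[[[[y1, y5], y6], y4], y2], y3]


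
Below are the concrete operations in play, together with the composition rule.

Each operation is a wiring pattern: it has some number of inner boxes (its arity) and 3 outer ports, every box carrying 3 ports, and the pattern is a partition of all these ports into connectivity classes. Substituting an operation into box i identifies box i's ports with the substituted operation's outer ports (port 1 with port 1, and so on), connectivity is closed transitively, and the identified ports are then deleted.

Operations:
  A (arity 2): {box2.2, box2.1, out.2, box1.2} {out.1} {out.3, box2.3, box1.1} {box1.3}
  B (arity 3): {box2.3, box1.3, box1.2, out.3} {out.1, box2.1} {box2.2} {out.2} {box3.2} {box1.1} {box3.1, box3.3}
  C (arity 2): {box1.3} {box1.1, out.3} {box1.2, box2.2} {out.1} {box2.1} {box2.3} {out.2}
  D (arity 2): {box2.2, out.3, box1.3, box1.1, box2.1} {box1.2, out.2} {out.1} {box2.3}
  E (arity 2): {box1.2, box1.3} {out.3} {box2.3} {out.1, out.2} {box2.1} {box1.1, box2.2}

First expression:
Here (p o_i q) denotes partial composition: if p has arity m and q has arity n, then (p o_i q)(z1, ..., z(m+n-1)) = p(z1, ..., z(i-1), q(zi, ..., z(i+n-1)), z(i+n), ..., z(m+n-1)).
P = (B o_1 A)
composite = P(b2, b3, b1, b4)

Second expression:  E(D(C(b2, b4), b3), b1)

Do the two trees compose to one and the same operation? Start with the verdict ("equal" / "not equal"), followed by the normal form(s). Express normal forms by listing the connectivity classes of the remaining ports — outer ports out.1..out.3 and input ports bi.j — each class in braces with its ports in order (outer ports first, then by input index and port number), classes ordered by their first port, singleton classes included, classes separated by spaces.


not equal: they reduce to {out.1, b1.1} {out.2} {out.3, b1.3, b2.1, b2.2, b3.1, b3.2, b3.3} {b1.2} {b2.3} {b4.1, b4.3} {b4.2} and {out.1, out.2} {out.3} {b1.1} {b1.2} {b1.3} {b2.1, b3.1, b3.2} {b2.2, b4.2} {b2.3} {b3.3} {b4.1} {b4.3}

In normal form, the first expression is {out.1, b1.1} {out.2} {out.3, b1.3, b2.1, b2.2, b3.1, b3.2, b3.3} {b1.2} {b2.3} {b4.1, b4.3} {b4.2}
In normal form, the second expression is {out.1, out.2} {out.3} {b1.1} {b1.2} {b1.3} {b2.1, b3.1, b3.2} {b2.2, b4.2} {b2.3} {b3.3} {b4.1} {b4.3}
The normal forms differ: not equal.


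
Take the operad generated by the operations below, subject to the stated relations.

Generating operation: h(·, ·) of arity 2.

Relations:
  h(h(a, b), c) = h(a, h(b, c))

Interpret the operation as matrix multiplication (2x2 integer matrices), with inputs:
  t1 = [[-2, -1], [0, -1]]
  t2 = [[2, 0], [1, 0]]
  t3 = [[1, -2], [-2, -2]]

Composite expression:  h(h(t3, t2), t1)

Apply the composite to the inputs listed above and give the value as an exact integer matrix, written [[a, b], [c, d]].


[[0, 0], [12, 6]]

h(t3, t2) = [[0, 0], [-6, 0]]
h(h(t3, t2), t1) = [[0, 0], [12, 6]]
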